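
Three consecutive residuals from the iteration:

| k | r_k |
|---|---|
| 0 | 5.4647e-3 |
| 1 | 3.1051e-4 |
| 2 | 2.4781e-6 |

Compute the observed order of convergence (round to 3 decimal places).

1.684

p ≈ ln(r_2/r_1) / ln(r_1/r_0)
  = ln(2.4781e-6/3.1051e-4) / ln(3.1051e-4/5.4647e-3)
  = ln(0.00798074) / ln(0.0568211)
  = -4.830724 / -2.867848 ≈ 1.684442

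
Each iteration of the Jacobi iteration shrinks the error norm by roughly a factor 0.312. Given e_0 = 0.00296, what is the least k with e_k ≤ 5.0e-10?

14

After k steps, e_k ≈ 0.00296·0.312^k.
Need 0.312^k ≤ 5.0e-10/0.00296 = 1.68919e-07.
k ≥ ln(1.68919e-07)/ln(0.312) = -15.5938/-1.16475 = 13.388.
Smallest integer k = 14.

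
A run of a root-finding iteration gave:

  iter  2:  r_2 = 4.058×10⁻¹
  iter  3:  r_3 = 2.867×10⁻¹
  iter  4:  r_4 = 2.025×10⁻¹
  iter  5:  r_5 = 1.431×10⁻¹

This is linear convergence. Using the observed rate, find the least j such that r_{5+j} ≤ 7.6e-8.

42

Rate ρ ≈ r_5/r_4 = 1.431×10⁻¹/2.025×10⁻¹ = 0.7067.
After j more steps, r_{5+j} ≈ 1.431×10⁻¹·ρ^j; need ρ^j ≤ 7.6e-8/1.431×10⁻¹ = 5.31097e-07.
j ≥ ln(5.31097e-07)/ln(0.7067) = -14.4483/-0.34715 = 41.620.
So 42 more iterations are needed.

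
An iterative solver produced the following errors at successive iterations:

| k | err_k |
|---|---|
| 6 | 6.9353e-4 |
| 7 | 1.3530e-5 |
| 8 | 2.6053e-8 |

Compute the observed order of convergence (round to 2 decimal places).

p ≈ ln(err_8/err_7) / ln(err_7/err_6)
  = ln(2.6053e-8/1.3530e-5) / ln(1.3530e-5/6.9353e-4)
  = ln(0.00192557) / ln(0.0195089)
  = -6.25253 / -3.93688 ≈ 1.58819

1.59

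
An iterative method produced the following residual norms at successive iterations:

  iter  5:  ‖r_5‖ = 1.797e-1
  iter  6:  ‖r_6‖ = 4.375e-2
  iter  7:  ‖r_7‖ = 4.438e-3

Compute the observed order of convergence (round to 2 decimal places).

1.62

p ≈ ln(‖r_7‖/‖r_6‖) / ln(‖r_6‖/‖r_5‖)
  = ln(4.438e-3/4.375e-2) / ln(4.375e-2/1.797e-1)
  = ln(0.10144) / ln(0.243461)
  = -2.28829 / -1.41280 ≈ 1.61968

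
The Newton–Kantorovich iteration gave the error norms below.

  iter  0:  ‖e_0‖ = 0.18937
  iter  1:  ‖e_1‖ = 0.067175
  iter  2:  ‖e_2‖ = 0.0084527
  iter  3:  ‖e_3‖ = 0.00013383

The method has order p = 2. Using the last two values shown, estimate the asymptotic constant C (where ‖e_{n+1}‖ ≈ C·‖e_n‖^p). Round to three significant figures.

C ≈ ‖e_3‖ / ‖e_2‖^2
  = 0.00013383 / (0.0084527)^2
  = 0.00013383 / 7.14481e-05 ≈ 1.8731

1.87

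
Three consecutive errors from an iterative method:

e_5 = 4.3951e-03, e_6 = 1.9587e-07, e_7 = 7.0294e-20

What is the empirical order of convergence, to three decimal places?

p ≈ ln(e_7/e_6) / ln(e_6/e_5)
  = ln(7.0294e-20/1.9587e-07) / ln(1.9587e-07/4.3951e-03)
  = ln(3.58881e-13) / ln(4.45655e-05)
  = -28.655786 / -10.018551 ≈ 2.860273

2.860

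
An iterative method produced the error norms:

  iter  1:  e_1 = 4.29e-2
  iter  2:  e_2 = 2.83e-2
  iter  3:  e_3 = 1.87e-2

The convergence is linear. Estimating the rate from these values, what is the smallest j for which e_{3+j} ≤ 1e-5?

Rate ρ ≈ e_3/e_2 = 1.87e-2/2.83e-2 = 0.6608.
After j more steps, e_{3+j} ≈ 1.87e-2·ρ^j; need ρ^j ≤ 1e-5/1.87e-2 = 0.000534759.
j ≥ ln(0.000534759)/ln(0.6608) = -7.5337/-0.41430 = 18.184.
So 19 more iterations are needed.

19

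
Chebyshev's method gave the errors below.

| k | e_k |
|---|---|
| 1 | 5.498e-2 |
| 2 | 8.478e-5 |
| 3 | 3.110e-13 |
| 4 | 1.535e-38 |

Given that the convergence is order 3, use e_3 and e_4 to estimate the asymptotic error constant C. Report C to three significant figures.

C ≈ e_4 / e_3^3
  = 1.535e-38 / (3.110e-13)^3
  = 1.535e-38 / 3.00802e-38 ≈ 0.5103

0.510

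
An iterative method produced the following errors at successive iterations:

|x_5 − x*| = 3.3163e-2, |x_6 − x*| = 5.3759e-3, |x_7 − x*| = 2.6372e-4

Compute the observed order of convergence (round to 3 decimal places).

1.657

p ≈ ln(|x_7 − x*|/|x_6 − x*|) / ln(|x_6 − x*|/|x_5 − x*|)
  = ln(2.6372e-4/5.3759e-3) / ln(5.3759e-3/3.3163e-2)
  = ln(0.049056) / ln(0.162105)
  = -3.014793 / -1.819511 ≈ 1.656925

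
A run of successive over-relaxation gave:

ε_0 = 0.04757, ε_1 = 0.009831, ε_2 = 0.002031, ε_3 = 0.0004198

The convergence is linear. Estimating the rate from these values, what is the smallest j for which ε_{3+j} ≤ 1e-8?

7

Rate ρ ≈ ε_3/ε_2 = 0.0004198/0.002031 = 0.2067.
After j more steps, ε_{3+j} ≈ 0.0004198·ρ^j; need ρ^j ≤ 1e-8/0.0004198 = 2.38209e-05.
j ≥ ln(2.38209e-05)/ln(0.2067) = -10.6449/-1.57649 = 6.752.
So 7 more iterations are needed.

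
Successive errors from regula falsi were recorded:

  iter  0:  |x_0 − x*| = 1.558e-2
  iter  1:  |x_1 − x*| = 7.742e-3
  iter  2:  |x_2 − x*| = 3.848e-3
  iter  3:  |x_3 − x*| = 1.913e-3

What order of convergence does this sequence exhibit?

Consecutive ratios: |x_3 − x*|/|x_2 − x*| = 1.913e-3/3.848e-3 = 0.497141, |x_2 − x*|/|x_1 − x*| = 3.848e-3/7.742e-3 = 0.497029.
p ≈ ln(0.497141)/ln(0.497029) = -0.6989/-0.6991 ≈ 1.00.
So the convergence is linear (order 1).

1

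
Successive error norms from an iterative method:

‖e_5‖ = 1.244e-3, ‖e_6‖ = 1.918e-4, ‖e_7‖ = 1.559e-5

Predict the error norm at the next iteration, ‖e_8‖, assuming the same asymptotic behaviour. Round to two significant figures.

First estimate the order: p ≈ ln(‖e_7‖/‖e_6‖) / ln(‖e_6‖/‖e_5‖) = ln(1.559e-5/1.918e-4)/ln(1.918e-4/1.244e-3) = ln(0.0812826)/ln(0.15418) ≈ 1.3424.
Then ‖e_8‖ ≈ ‖e_7‖·(‖e_7‖/‖e_6‖)^p = 1.559e-5·(0.0812826)^1.3424 = 1.559e-5·0.0344176 ≈ 5.366e-07.

5.4e-7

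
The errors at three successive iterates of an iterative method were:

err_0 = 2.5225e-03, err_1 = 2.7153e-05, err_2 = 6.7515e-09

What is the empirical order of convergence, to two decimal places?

1.83

p ≈ ln(err_2/err_1) / ln(err_1/err_0)
  = ln(6.7515e-09/2.7153e-05) / ln(2.7153e-05/2.5225e-03)
  = ln(0.000248647) / ln(0.0107643)
  = -8.29948 / -4.53152 ≈ 1.83150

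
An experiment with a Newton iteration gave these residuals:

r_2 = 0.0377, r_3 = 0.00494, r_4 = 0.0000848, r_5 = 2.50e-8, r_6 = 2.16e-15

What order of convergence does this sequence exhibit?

Consecutive ratios: r_6/r_5 = 2.16e-15/2.50e-8 = 8.64e-08, r_5/r_4 = 2.50e-8/0.0000848 = 0.000294811.
p ≈ ln(8.64e-08)/ln(0.000294811) = -16.2643/-8.1292 ≈ 2.00.
So the convergence is quadratic (order 2).

2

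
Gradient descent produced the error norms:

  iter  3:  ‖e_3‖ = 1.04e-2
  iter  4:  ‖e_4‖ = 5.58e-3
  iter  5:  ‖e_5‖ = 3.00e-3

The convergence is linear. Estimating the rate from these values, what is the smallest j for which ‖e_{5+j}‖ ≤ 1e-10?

28

Rate ρ ≈ ‖e_5‖/‖e_4‖ = 3.00e-3/5.58e-3 = 0.5376.
After j more steps, ‖e_{5+j}‖ ≈ 3.00e-3·ρ^j; need ρ^j ≤ 1e-10/3.00e-3 = 3.33333e-08.
j ≥ ln(3.33333e-08)/ln(0.5376) = -17.2167/-0.62064 = 27.740.
So 28 more iterations are needed.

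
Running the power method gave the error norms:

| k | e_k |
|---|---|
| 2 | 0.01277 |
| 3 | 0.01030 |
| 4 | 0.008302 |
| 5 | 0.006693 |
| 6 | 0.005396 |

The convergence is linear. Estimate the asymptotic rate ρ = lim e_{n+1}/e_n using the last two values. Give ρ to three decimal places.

0.806

ρ ≈ e_6/e_5 = 0.005396/0.006693 = 0.80622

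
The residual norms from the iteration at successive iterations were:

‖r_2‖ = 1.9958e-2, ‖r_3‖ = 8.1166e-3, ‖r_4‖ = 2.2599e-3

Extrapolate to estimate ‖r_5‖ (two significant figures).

First estimate the order: p ≈ ln(‖r_4‖/‖r_3‖) / ln(‖r_3‖/‖r_2‖) = ln(2.2599e-3/8.1166e-3)/ln(8.1166e-3/1.9958e-2) = ln(0.278429)/ln(0.406684) ≈ 1.4211.
Then ‖r_5‖ ≈ ‖r_4‖·(‖r_4‖/‖r_3‖)^p = 2.2599e-3·(0.278429)^1.4211 = 2.2599e-3·0.162511 ≈ 0.0003673.

3.7e-4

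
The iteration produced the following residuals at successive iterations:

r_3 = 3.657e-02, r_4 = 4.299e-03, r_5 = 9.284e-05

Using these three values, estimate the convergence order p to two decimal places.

p ≈ ln(r_5/r_4) / ln(r_4/r_3)
  = ln(9.284e-05/4.299e-03) / ln(4.299e-03/3.657e-02)
  = ln(0.0215957) / ln(0.117555)
  = -3.83526 / -2.14085 ≈ 1.79147

1.79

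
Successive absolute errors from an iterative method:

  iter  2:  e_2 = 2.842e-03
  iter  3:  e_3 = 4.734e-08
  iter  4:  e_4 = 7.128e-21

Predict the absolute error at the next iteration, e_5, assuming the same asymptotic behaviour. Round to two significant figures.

2.8e-55

First estimate the order: p ≈ ln(e_4/e_3) / ln(e_3/e_2) = ln(7.128e-21/4.734e-08)/ln(4.734e-08/2.842e-03) = ln(1.5057e-13)/ln(1.66573e-05) ≈ 2.6834.
Then e_5 ≈ e_4·(e_4/e_3)^p = 7.128e-21·(1.5057e-13)^2.6834 = 7.128e-21·3.9151e-35 ≈ 2.791e-55.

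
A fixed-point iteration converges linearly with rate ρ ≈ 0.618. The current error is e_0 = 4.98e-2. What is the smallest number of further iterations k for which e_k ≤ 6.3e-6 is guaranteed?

19

After k steps, e_k ≈ 4.98e-2·0.618^k.
Need 0.618^k ≤ 6.3e-6/4.98e-2 = 0.000126506.
k ≥ ln(0.000126506)/ln(0.618) = -8.9752/-0.48127 = 18.649.
Smallest integer k = 19.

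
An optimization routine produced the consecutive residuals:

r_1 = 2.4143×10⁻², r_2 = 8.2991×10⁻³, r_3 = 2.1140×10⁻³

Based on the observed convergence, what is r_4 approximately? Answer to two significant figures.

3.7e-4

First estimate the order: p ≈ ln(r_3/r_2) / ln(r_2/r_1) = ln(2.1140×10⁻³/8.2991×10⁻³)/ln(8.2991×10⁻³/2.4143×10⁻²) = ln(0.254726)/ln(0.343748) ≈ 1.2807.
Then r_4 ≈ r_3·(r_3/r_2)^p = 2.1140×10⁻³·(0.254726)^1.2807 = 2.1140×10⁻³·0.173523 ≈ 0.0003668.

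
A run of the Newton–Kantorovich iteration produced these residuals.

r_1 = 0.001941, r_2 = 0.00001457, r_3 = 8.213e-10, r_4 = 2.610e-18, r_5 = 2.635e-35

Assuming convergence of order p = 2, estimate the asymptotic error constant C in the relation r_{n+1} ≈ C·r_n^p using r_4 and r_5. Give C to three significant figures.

3.87

C ≈ r_5 / r_4^2
  = 2.635e-35 / (2.610e-18)^2
  = 2.635e-35 / 6.8121e-36 ≈ 3.8681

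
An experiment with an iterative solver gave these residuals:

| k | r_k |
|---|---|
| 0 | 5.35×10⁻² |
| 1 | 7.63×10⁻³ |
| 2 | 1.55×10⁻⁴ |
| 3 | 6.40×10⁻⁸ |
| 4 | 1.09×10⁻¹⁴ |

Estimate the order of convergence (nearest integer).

Consecutive ratios: r_4/r_3 = 1.09×10⁻¹⁴/6.40×10⁻⁸ = 1.70312e-07, r_3/r_2 = 6.40×10⁻⁸/1.55×10⁻⁴ = 0.000412903.
p ≈ ln(1.70312e-07)/ln(0.000412903) = -15.5856/-7.7923 ≈ 2.00.
So the convergence is quadratic (order 2).

2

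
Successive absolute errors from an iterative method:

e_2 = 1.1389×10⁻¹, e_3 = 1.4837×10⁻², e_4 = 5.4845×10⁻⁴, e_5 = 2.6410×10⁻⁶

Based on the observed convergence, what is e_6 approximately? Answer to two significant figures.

4.7e-10

First estimate the order: p ≈ ln(e_5/e_4) / ln(e_4/e_3) = ln(2.6410×10⁻⁶/5.4845×10⁻⁴)/ln(5.4845×10⁻⁴/1.4837×10⁻²) = ln(0.00481539)/ln(0.036965) ≈ 1.6180.
Then e_6 ≈ e_5·(e_5/e_4)^p = 2.6410×10⁻⁶·(0.00481539)^1.6180 = 2.6410×10⁻⁶·0.000178032 ≈ 4.702e-10.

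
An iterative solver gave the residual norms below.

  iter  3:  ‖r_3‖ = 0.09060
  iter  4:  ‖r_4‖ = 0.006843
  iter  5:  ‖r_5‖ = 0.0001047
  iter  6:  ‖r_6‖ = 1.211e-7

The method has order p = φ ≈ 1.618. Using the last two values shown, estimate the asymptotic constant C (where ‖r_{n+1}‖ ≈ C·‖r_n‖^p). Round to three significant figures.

0.333

C ≈ ‖r_6‖ / ‖r_5‖^1.618
  = 1.211e-7 / (0.0001047)^1.618
  = 1.211e-7 / 3.63307e-07 ≈ 0.33333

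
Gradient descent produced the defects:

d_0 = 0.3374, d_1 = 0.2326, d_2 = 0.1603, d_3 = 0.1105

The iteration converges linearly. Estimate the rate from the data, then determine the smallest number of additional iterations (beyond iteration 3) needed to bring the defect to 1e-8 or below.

44

Rate ρ ≈ d_3/d_2 = 0.1105/0.1603 = 0.6893.
After j more steps, d_{3+j} ≈ 0.1105·ρ^j; need ρ^j ≤ 1e-8/0.1105 = 9.04977e-08.
j ≥ ln(9.04977e-08)/ln(0.6893) = -16.2179/-0.37208 = 43.587.
So 44 more iterations are needed.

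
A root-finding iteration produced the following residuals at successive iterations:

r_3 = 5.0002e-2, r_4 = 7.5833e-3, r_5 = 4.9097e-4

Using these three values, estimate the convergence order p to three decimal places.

1.451

p ≈ ln(r_5/r_4) / ln(r_4/r_3)
  = ln(4.9097e-4/7.5833e-3) / ln(7.5833e-3/5.0002e-2)
  = ln(0.0647436) / ln(0.15166)
  = -2.737320 / -1.886114 ≈ 1.451301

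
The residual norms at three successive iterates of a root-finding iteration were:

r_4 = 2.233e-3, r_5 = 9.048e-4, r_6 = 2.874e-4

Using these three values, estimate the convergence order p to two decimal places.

p ≈ ln(r_6/r_5) / ln(r_5/r_4)
  = ln(2.874e-4/9.048e-4) / ln(9.048e-4/2.233e-3)
  = ln(0.317639) / ln(0.405195)
  = -1.14684 / -0.90339 ≈ 1.26948

1.27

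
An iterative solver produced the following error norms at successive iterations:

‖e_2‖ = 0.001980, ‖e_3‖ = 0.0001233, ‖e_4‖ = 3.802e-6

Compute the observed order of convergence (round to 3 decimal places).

1.253

p ≈ ln(‖e_4‖/‖e_3‖) / ln(‖e_3‖/‖e_2‖)
  = ln(3.802e-6/0.0001233) / ln(0.0001233/0.001980)
  = ln(0.0308354) / ln(0.0622727)
  = -3.479092 / -2.776232 ≈ 1.253170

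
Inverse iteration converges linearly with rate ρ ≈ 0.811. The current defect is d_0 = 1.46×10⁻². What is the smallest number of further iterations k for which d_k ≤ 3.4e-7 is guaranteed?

After k steps, d_k ≈ 1.46×10⁻²·0.811^k.
Need 0.811^k ≤ 3.4e-7/1.46×10⁻² = 2.32877e-05.
k ≥ ln(2.32877e-05)/ln(0.811) = -10.6676/-0.20949 = 50.922.
Smallest integer k = 51.

51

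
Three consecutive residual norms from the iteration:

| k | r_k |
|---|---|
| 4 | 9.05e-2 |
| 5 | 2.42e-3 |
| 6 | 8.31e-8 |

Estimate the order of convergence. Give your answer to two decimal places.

p ≈ ln(r_6/r_5) / ln(r_5/r_4)
  = ln(8.31e-8/2.42e-3) / ln(2.42e-3/9.05e-2)
  = ln(3.43388e-05) / ln(0.0267403)
  = -10.27923 / -3.62158 ≈ 2.83833

2.84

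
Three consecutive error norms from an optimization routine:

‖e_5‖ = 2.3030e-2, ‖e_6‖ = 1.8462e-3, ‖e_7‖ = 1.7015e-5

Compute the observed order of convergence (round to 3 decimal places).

p ≈ ln(‖e_7‖/‖e_6‖) / ln(‖e_6‖/‖e_5‖)
  = ln(1.7015e-5/1.8462e-3) / ln(1.8462e-3/2.3030e-2)
  = ln(0.00921623) / ln(0.080165)
  = -4.686789 / -2.523668 ≈ 1.857134

1.857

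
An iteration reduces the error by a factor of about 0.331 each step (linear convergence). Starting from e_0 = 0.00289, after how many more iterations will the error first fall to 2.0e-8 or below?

11

After k steps, e_k ≈ 0.00289·0.331^k.
Need 0.331^k ≤ 2.0e-8/0.00289 = 6.92042e-06.
k ≥ ln(6.92042e-06)/ln(0.331) = -11.8810/-1.10564 = 10.746.
Smallest integer k = 11.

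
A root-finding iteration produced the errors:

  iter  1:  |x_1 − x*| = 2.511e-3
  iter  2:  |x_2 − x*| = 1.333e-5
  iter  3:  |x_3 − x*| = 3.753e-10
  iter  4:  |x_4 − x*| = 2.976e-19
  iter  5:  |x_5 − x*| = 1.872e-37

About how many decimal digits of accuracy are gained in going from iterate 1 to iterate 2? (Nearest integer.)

Digits gained ≈ log₁₀(|x_1 − x*|/|x_2 − x*|) = log₁₀(2.511e-3/1.333e-5) = log₁₀(188.372) ≈ 2.275.

2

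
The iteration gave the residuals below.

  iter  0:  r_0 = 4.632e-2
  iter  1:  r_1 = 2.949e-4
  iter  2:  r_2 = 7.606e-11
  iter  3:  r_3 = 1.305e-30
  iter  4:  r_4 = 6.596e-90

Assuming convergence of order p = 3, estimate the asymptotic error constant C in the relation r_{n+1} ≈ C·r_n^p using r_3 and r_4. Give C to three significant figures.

C ≈ r_4 / r_3^3
  = 6.596e-90 / (1.305e-30)^3
  = 6.596e-90 / 2.22245e-90 ≈ 2.9679

2.97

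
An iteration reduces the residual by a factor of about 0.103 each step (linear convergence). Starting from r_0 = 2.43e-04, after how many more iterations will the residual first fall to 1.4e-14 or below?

After k steps, r_k ≈ 2.43e-04·0.103^k.
Need 0.103^k ≤ 1.4e-14/2.43e-04 = 5.76132e-11.
k ≥ ln(5.76132e-11)/ln(0.103) = -23.5773/-2.27303 = 10.373.
Smallest integer k = 11.

11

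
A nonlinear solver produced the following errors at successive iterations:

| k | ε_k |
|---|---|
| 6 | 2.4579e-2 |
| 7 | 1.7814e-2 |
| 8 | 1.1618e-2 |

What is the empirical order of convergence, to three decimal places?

1.328

p ≈ ln(ε_8/ε_7) / ln(ε_7/ε_6)
  = ln(1.1618e-2/1.7814e-2) / ln(1.7814e-2/2.4579e-2)
  = ln(0.652184) / ln(0.724765)
  = -0.427429 / -0.321908 ≈ 1.327799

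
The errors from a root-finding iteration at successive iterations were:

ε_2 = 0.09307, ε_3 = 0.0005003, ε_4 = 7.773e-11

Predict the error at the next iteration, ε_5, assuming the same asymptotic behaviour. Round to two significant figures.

First estimate the order: p ≈ ln(ε_4/ε_3) / ln(ε_3/ε_2) = ln(7.773e-11/0.0005003)/ln(0.0005003/0.09307) = ln(1.55367e-07)/ln(0.00537552) ≈ 3.0000.
Then ε_5 ≈ ε_4·(ε_4/ε_3)^p = 7.773e-11·(1.55367e-07)^3.0000 = 7.773e-11·3.75039e-21 ≈ 2.915e-31.

2.9e-31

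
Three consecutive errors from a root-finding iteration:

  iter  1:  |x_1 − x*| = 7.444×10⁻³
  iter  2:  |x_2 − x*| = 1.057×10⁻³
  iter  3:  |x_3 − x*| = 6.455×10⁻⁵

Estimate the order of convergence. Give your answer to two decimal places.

1.43

p ≈ ln(|x_3 − x*|/|x_2 − x*|) / ln(|x_2 − x*|/|x_1 − x*|)
  = ln(6.455×10⁻⁵/1.057×10⁻³) / ln(1.057×10⁻³/7.444×10⁻³)
  = ln(0.0610691) / ln(0.141994)
  = -2.79575 / -1.95197 ≈ 1.43227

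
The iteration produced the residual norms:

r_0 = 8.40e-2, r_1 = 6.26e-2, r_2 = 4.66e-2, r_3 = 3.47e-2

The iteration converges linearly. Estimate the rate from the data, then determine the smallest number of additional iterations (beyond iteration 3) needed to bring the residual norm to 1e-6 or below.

Rate ρ ≈ r_3/r_2 = 3.47e-2/4.66e-2 = 0.7446.
After j more steps, r_{3+j} ≈ 3.47e-2·ρ^j; need ρ^j ≤ 1e-6/3.47e-2 = 2.88184e-05.
j ≥ ln(2.88184e-05)/ln(0.7446) = -10.4545/-0.29491 = 35.450.
So 36 more iterations are needed.

36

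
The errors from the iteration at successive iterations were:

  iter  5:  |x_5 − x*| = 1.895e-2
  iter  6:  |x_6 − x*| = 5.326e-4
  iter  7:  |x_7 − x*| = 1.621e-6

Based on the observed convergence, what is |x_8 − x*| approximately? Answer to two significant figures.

First estimate the order: p ≈ ln(|x_7 − x*|/|x_6 − x*|) / ln(|x_6 − x*|/|x_5 − x*|) = ln(1.621e-6/5.326e-4)/ln(5.326e-4/1.895e-2) = ln(0.00304356)/ln(0.0281055) ≈ 1.6224.
Then |x_8 − x*| ≈ |x_7 − x*|·(|x_7 − x*|/|x_6 − x*|)^p = 1.621e-6·(0.00304356)^1.6224 = 1.621e-6·8.26112e-05 ≈ 1.339e-10.

1.3e-10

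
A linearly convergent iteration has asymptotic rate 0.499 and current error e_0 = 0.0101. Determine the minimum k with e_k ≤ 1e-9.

24

After k steps, e_k ≈ 0.0101·0.499^k.
Need 0.499^k ≤ 1e-9/0.0101 = 9.90099e-08.
k ≥ ln(9.90099e-08)/ln(0.499) = -16.1280/-0.69515 = 23.201.
Smallest integer k = 24.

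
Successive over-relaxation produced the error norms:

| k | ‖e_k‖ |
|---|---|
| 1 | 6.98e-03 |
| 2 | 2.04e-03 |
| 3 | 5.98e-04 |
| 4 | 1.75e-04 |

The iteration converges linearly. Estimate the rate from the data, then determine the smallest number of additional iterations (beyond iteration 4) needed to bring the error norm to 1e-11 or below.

14

Rate ρ ≈ ‖e_4‖/‖e_3‖ = 1.75e-04/5.98e-04 = 0.2926.
After j more steps, ‖e_{4+j}‖ ≈ 1.75e-04·ρ^j; need ρ^j ≤ 1e-11/1.75e-04 = 5.71429e-08.
j ≥ ln(5.71429e-08)/ln(0.2926) = -16.6777/-1.22895 = 13.571.
So 14 more iterations are needed.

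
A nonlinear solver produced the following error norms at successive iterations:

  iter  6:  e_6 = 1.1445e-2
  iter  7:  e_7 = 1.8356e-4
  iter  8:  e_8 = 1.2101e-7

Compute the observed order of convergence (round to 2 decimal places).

1.77

p ≈ ln(e_8/e_7) / ln(e_7/e_6)
  = ln(1.2101e-7/1.8356e-4) / ln(1.8356e-4/1.1445e-2)
  = ln(0.000659239) / ln(0.0160384)
  = -7.32442 / -4.13277 ≈ 1.77228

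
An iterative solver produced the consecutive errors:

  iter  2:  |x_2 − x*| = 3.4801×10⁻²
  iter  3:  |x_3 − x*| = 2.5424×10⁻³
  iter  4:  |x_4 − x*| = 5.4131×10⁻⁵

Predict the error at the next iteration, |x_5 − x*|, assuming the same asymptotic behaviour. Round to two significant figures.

1.9e-7

First estimate the order: p ≈ ln(|x_4 − x*|/|x_3 − x*|) / ln(|x_3 − x*|/|x_2 − x*|) = ln(5.4131×10⁻⁵/2.5424×10⁻³)/ln(2.5424×10⁻³/3.4801×10⁻²) = ln(0.0212913)/ln(0.0730554) ≈ 1.4712.
Then |x_5 − x*| ≈ |x_4 − x*|·(|x_4 − x*|/|x_3 − x*|)^p = 5.4131×10⁻⁵·(0.0212913)^1.4712 = 5.4131×10⁻⁵·0.00347097 ≈ 1.879e-07.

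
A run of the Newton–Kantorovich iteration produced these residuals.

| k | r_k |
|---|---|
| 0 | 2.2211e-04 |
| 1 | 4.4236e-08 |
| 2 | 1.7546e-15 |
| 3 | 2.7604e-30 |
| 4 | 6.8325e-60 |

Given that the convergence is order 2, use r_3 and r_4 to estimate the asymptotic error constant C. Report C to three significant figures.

C ≈ r_4 / r_3^2
  = 6.8325e-60 / (2.7604e-30)^2
  = 6.8325e-60 / 7.61981e-60 ≈ 0.89668

0.897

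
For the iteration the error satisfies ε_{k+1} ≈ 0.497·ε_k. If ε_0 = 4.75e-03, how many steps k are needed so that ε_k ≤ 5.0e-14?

37

After k steps, ε_k ≈ 4.75e-03·0.497^k.
Need 0.497^k ≤ 5.0e-14/4.75e-03 = 1.05263e-11.
k ≥ ln(1.05263e-11)/ln(0.497) = -25.2771/-0.69917 = 36.153.
Smallest integer k = 37.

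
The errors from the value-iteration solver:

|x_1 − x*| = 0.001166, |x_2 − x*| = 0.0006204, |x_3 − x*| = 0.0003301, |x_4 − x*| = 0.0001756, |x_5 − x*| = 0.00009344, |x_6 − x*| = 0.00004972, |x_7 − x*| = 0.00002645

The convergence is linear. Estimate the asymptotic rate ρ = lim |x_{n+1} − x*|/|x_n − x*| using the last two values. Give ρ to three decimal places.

0.532

ρ ≈ |x_7 − x*|/|x_6 − x*| = 0.00002645/0.00004972 = 0.53198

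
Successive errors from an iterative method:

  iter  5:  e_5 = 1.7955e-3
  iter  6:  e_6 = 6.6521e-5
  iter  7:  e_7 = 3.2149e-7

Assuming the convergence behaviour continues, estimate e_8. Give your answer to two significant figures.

5.8e-11

First estimate the order: p ≈ ln(e_7/e_6) / ln(e_6/e_5) = ln(3.2149e-7/6.6521e-5)/ln(6.6521e-5/1.7955e-3) = ln(0.00483291)/ln(0.0370487) ≈ 1.6180.
Then e_8 ≈ e_7·(e_7/e_6)^p = 3.2149e-7·(0.00483291)^1.6180 = 3.2149e-7·0.000179081 ≈ 5.757e-11.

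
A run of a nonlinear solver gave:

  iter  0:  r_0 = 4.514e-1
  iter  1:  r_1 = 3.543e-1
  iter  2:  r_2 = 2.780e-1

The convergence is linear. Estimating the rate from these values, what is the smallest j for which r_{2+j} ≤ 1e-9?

81

Rate ρ ≈ r_2/r_1 = 2.780e-1/3.543e-1 = 0.7846.
After j more steps, r_{2+j} ≈ 2.780e-1·ρ^j; need ρ^j ≤ 1e-9/2.780e-1 = 3.59712e-09.
j ≥ ln(3.59712e-09)/ln(0.7846) = -19.4431/-0.24258 = 80.151.
So 81 more iterations are needed.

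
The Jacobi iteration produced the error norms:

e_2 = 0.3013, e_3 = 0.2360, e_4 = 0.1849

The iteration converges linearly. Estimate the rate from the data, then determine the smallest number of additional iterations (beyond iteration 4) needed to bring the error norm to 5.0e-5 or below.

Rate ρ ≈ e_4/e_3 = 0.1849/0.2360 = 0.7835.
After j more steps, e_{4+j} ≈ 0.1849·ρ^j; need ρ^j ≤ 5.0e-5/0.1849 = 0.000270416.
j ≥ ln(0.000270416)/ln(0.7835) = -8.2155/-0.24398 = 33.673.
So 34 more iterations are needed.

34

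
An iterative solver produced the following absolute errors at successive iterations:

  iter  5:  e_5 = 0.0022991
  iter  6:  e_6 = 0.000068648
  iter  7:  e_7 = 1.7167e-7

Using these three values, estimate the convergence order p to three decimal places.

p ≈ ln(e_7/e_6) / ln(e_6/e_5)
  = ln(1.7167e-7/0.000068648) / ln(0.000068648/0.0022991)
  = ln(0.00250073) / ln(0.0298586)
  = -5.991173 / -3.511282 ≈ 1.706264

1.706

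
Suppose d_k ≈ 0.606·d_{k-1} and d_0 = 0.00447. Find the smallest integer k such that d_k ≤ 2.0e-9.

30

After k steps, d_k ≈ 0.00447·0.606^k.
Need 0.606^k ≤ 2.0e-9/0.00447 = 4.47427e-07.
k ≥ ln(4.47427e-07)/ln(0.606) = -14.6198/-0.50088 = 29.188.
Smallest integer k = 30.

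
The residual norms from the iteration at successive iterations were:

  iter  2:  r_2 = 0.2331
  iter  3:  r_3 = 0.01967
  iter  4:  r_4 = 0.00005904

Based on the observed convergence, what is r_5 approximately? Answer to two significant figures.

7.0e-11

First estimate the order: p ≈ ln(r_4/r_3) / ln(r_3/r_2) = ln(0.00005904/0.01967)/ln(0.01967/0.2331) = ln(0.00300153)/ln(0.0843844) ≈ 2.3494.
Then r_5 ≈ r_4·(r_4/r_3)^p = 0.00005904·(0.00300153)^2.3494 = 0.00005904·1.18377e-06 ≈ 6.989e-11.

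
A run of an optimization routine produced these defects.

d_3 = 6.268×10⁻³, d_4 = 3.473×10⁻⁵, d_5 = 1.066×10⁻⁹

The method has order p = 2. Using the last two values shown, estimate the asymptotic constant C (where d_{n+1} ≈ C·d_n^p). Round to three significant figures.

0.884

C ≈ d_5 / d_4^2
  = 1.066×10⁻⁹ / (3.473×10⁻⁵)^2
  = 1.066×10⁻⁹ / 1.20617e-09 ≈ 0.88379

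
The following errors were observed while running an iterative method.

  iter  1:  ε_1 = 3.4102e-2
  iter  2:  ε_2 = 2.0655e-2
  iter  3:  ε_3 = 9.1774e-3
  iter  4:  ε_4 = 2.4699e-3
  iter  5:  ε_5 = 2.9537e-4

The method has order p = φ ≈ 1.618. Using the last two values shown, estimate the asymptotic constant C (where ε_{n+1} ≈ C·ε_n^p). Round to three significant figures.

C ≈ ε_5 / ε_4^1.618
  = 2.9537e-4 / (2.4699e-3)^1.618
  = 2.9537e-4 / 6.04443e-05 ≈ 4.8866

4.89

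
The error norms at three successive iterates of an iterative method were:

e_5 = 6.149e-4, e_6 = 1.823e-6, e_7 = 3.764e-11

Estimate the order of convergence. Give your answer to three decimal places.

1.853

p ≈ ln(e_7/e_6) / ln(e_6/e_5)
  = ln(3.764e-11/1.823e-6) / ln(1.823e-6/6.149e-4)
  = ln(2.06473e-05) / ln(0.00296471)
  = -10.787926 / -5.820976 ≈ 1.853285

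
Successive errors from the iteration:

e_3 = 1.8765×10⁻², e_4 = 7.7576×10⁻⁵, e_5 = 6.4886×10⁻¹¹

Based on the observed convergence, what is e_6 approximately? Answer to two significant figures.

2.1e-26

First estimate the order: p ≈ ln(e_5/e_4) / ln(e_4/e_3) = ln(6.4886×10⁻¹¹/7.7576×10⁻⁵)/ln(7.7576×10⁻⁵/1.8765×10⁻²) = ln(8.36418e-07)/ln(0.00413408) ≈ 2.5497.
Then e_6 ≈ e_5·(e_5/e_4)^p = 6.4886×10⁻¹¹·(8.36418e-07)^2.5497 = 6.4886×10⁻¹¹·3.19156e-16 ≈ 2.071e-26.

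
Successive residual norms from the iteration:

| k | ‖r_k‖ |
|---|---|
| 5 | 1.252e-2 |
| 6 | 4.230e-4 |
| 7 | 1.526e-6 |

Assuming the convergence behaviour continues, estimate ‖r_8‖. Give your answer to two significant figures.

1.3e-10

First estimate the order: p ≈ ln(‖r_7‖/‖r_6‖) / ln(‖r_6‖/‖r_5‖) = ln(1.526e-6/4.230e-4)/ln(4.230e-4/1.252e-2) = ln(0.00360757)/ln(0.0337859) ≈ 1.6603.
Then ‖r_8‖ ≈ ‖r_7‖·(‖r_7‖/‖r_6‖)^p = 1.526e-6·(0.00360757)^1.6603 = 1.526e-6·8.79516e-05 ≈ 1.342e-10.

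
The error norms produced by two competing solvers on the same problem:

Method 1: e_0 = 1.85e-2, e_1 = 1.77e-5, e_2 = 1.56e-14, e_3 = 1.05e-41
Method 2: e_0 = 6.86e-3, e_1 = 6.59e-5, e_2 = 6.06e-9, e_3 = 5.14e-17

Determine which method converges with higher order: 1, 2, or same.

1

Method 1: p ≈ ln(1.05e-41/1.56e-14)/ln(1.56e-14/1.77e-5) ≈ 3.00.
Method 2: p ≈ ln(5.14e-17/6.06e-9)/ln(6.06e-9/6.59e-5) ≈ 2.00.
Method 1 has the higher order (≈3.0 vs ≈2.0).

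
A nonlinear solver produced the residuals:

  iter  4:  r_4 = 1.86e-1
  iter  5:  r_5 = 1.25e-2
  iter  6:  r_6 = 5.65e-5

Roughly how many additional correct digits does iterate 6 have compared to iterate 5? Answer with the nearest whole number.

2

Digits gained ≈ log₁₀(r_5/r_6) = log₁₀(1.25e-2/5.65e-5) = log₁₀(221.239) ≈ 2.345.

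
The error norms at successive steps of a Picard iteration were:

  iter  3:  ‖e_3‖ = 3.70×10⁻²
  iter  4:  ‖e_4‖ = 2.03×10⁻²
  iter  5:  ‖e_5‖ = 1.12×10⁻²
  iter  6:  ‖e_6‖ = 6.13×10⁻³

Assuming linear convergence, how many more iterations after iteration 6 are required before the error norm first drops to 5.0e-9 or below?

Rate ρ ≈ ‖e_6‖/‖e_5‖ = 6.13×10⁻³/1.12×10⁻² = 0.5473.
After j more steps, ‖e_{6+j}‖ ≈ 6.13×10⁻³·ρ^j; need ρ^j ≤ 5.0e-9/6.13×10⁻³ = 8.15661e-07.
j ≥ ln(8.15661e-07)/ln(0.5473) = -14.0193/-0.60276 = 23.259.
So 24 more iterations are needed.

24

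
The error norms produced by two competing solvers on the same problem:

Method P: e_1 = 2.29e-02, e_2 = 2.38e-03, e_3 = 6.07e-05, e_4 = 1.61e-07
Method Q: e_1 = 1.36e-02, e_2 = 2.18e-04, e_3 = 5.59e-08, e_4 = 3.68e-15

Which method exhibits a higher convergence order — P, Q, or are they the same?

Q

Method P: p ≈ ln(1.61e-07/6.07e-05)/ln(6.07e-05/2.38e-03) ≈ 1.62.
Method Q: p ≈ ln(3.68e-15/5.59e-08)/ln(5.59e-08/2.18e-04) ≈ 2.00.
Method Q has the higher order (≈2.0 vs ≈1.6).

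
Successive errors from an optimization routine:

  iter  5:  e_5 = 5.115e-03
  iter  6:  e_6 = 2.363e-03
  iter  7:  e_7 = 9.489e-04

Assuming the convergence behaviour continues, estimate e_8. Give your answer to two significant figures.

First estimate the order: p ≈ ln(e_7/e_6) / ln(e_6/e_5) = ln(9.489e-04/2.363e-03)/ln(2.363e-03/5.115e-03) = ln(0.401566)/ln(0.461975) ≈ 1.1815.
Then e_8 ≈ e_7·(e_7/e_6)^p = 9.489e-04·(0.401566)^1.1815 = 9.489e-04·0.340282 ≈ 0.0003229.

3.2e-4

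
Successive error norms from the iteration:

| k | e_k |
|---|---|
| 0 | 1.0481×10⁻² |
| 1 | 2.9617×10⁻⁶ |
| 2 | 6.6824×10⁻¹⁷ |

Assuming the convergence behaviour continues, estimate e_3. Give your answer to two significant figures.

First estimate the order: p ≈ ln(e_2/e_1) / ln(e_1/e_0) = ln(6.6824×10⁻¹⁷/2.9617×10⁻⁶)/ln(2.9617×10⁻⁶/1.0481×10⁻²) = ln(2.25627e-11)/ln(0.000282578) ≈ 3.0000.
Then e_3 ≈ e_2·(e_2/e_1)^p = 6.6824×10⁻¹⁷·(2.25627e-11)^3.0000 = 6.6824×10⁻¹⁷·1.14861e-32 ≈ 7.675e-49.

7.7e-49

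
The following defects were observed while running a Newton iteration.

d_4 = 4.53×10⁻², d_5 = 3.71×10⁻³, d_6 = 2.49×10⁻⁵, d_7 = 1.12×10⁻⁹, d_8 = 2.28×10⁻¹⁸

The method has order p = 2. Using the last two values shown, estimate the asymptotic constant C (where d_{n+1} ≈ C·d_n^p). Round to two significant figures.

1.8

C ≈ d_8 / d_7^2
  = 2.28×10⁻¹⁸ / (1.12×10⁻⁹)^2
  = 2.28×10⁻¹⁸ / 1.2544e-18 ≈ 1.8176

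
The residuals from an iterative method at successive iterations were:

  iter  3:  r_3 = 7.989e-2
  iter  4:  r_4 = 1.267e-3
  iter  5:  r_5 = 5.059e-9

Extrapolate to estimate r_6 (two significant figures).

First estimate the order: p ≈ ln(r_5/r_4) / ln(r_4/r_3) = ln(5.059e-9/1.267e-3)/ln(1.267e-3/7.989e-2) = ln(3.9929e-06)/ln(0.0158593) ≈ 2.9998.
Then r_6 ≈ r_5·(r_5/r_4)^p = 5.059e-9·(3.9929e-06)^2.9998 = 5.059e-9·6.38183e-17 ≈ 3.229e-25.

3.2e-25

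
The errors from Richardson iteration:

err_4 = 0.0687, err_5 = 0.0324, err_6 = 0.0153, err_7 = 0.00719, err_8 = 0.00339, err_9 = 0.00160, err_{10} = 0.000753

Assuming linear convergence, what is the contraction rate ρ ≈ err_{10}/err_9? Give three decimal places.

ρ ≈ err_{10}/err_9 = 0.000753/0.00160 = 0.47062

0.471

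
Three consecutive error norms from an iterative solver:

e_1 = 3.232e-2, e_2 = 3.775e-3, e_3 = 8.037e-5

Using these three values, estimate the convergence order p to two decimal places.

1.79

p ≈ ln(e_3/e_2) / ln(e_2/e_1)
  = ln(8.037e-5/3.775e-3) / ln(3.775e-3/3.232e-2)
  = ln(0.0212901) / ln(0.116801)
  = -3.84951 / -2.14728 ≈ 1.79274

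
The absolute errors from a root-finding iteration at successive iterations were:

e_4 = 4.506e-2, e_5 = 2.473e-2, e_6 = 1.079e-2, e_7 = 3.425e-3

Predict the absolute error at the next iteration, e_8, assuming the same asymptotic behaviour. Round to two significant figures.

7.0e-4

First estimate the order: p ≈ ln(e_7/e_6) / ln(e_6/e_5) = ln(3.425e-3/1.079e-2)/ln(1.079e-2/2.473e-2) = ln(0.317424)/ln(0.436312) ≈ 1.3836.
Then e_8 ≈ e_7·(e_7/e_6)^p = 3.425e-3·(0.317424)^1.3836 = 3.425e-3·0.204394 ≈ 0.0007.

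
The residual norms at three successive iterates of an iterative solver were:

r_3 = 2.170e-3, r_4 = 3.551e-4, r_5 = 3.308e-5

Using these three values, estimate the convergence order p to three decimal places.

p ≈ ln(r_5/r_4) / ln(r_4/r_3)
  = ln(3.308e-5/3.551e-4) / ln(3.551e-4/2.170e-3)
  = ln(0.0931569) / ln(0.163641)
  = -2.373470 / -1.810080 ≈ 1.311251

1.311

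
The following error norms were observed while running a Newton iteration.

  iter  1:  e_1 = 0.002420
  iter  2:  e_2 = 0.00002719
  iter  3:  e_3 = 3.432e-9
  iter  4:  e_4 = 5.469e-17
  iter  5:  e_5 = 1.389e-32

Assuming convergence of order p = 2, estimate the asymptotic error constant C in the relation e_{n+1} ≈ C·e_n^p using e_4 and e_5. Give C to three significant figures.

4.64

C ≈ e_5 / e_4^2
  = 1.389e-32 / (5.469e-17)^2
  = 1.389e-32 / 2.991e-33 ≈ 4.6439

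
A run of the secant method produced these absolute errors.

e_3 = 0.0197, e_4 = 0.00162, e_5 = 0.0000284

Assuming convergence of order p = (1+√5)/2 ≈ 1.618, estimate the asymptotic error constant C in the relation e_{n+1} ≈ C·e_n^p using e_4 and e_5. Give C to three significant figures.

C ≈ e_5 / e_4^1.618
  = 0.0000284 / (0.00162)^1.618
  = 0.0000284 / 3.05489e-05 ≈ 0.92966

0.930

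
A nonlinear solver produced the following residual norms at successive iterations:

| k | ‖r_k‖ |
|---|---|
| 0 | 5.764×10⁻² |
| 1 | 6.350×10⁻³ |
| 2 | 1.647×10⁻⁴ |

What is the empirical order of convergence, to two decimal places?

1.66

p ≈ ln(‖r_2‖/‖r_1‖) / ln(‖r_1‖/‖r_0‖)
  = ln(1.647×10⁻⁴/6.350×10⁻³) / ln(6.350×10⁻³/5.764×10⁻²)
  = ln(0.025937) / ln(0.110167)
  = -3.65208 / -2.20576 ≈ 1.65570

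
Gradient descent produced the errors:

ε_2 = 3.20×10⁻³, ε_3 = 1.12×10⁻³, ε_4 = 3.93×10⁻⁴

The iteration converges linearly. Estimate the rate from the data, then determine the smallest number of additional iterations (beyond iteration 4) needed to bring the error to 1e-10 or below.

Rate ρ ≈ ε_4/ε_3 = 3.93×10⁻⁴/1.12×10⁻³ = 0.3509.
After j more steps, ε_{4+j} ≈ 3.93×10⁻⁴·ρ^j; need ρ^j ≤ 1e-10/3.93×10⁻⁴ = 2.54453e-07.
j ≥ ln(2.54453e-07)/ln(0.3509) = -15.1841/-1.04725 = 14.499.
So 15 more iterations are needed.

15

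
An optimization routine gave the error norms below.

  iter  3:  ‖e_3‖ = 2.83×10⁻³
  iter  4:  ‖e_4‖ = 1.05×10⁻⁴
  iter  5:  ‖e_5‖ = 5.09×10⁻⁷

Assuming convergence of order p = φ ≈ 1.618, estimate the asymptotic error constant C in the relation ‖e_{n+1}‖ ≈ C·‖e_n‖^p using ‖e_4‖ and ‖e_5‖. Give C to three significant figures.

C ≈ ‖e_5‖ / ‖e_4‖^1.618
  = 5.09×10⁻⁷ / (1.05×10⁻⁴)^1.618
  = 5.09×10⁻⁷ / 3.64993e-07 ≈ 1.3945

1.39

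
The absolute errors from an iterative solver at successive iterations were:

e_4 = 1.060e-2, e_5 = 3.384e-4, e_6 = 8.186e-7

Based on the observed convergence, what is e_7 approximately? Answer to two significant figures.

2.2e-11

First estimate the order: p ≈ ln(e_6/e_5) / ln(e_5/e_4) = ln(8.186e-7/3.384e-4)/ln(3.384e-4/1.060e-2) = ln(0.00241903)/ln(0.0319245) ≈ 1.7490.
Then e_7 ≈ e_6·(e_6/e_5)^p = 8.186e-7·(0.00241903)^1.7490 = 8.186e-7·2.65454e-05 ≈ 2.173e-11.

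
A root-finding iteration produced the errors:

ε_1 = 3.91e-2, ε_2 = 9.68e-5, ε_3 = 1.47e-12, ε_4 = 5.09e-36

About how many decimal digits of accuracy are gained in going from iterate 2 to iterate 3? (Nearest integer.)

8

Digits gained ≈ log₁₀(ε_2/ε_3) = log₁₀(9.68e-5/1.47e-12) = log₁₀(6.58503e+07) ≈ 7.819.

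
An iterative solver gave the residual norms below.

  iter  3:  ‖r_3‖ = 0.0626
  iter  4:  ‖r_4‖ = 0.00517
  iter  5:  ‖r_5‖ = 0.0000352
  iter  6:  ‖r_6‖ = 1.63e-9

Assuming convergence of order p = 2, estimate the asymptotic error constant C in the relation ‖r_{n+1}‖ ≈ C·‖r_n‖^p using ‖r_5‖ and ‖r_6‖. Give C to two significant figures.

1.3

C ≈ ‖r_6‖ / ‖r_5‖^2
  = 1.63e-9 / (0.0000352)^2
  = 1.63e-9 / 1.23904e-09 ≈ 1.3155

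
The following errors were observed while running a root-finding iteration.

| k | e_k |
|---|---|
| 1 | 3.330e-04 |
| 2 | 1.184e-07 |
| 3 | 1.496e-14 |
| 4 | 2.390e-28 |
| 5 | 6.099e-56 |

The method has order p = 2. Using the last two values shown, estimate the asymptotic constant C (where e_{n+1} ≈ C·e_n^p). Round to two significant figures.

1.1

C ≈ e_5 / e_4^2
  = 6.099e-56 / (2.390e-28)^2
  = 6.099e-56 / 5.7121e-56 ≈ 1.0677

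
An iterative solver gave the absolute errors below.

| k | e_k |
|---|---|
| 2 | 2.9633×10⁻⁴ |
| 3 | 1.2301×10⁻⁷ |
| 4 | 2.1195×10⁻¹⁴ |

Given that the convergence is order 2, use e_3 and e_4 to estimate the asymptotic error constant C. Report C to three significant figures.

C ≈ e_4 / e_3^2
  = 2.1195×10⁻¹⁴ / (1.2301×10⁻⁷)^2
  = 2.1195×10⁻¹⁴ / 1.51315e-14 ≈ 1.4007

1.40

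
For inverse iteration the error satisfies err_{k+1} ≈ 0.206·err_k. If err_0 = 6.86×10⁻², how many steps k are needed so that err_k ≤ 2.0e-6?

7

After k steps, err_k ≈ 6.86×10⁻²·0.206^k.
Need 0.206^k ≤ 2.0e-6/6.86×10⁻² = 2.91545e-05.
k ≥ ln(2.91545e-05)/ln(0.206) = -10.4429/-1.57988 = 6.610.
Smallest integer k = 7.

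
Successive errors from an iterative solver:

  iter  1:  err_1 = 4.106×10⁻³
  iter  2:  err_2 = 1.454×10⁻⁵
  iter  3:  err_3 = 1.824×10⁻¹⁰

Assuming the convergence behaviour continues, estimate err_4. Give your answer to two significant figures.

2.9e-20

First estimate the order: p ≈ ln(err_3/err_2) / ln(err_2/err_1) = ln(1.824×10⁻¹⁰/1.454×10⁻⁵)/ln(1.454×10⁻⁵/4.106×10⁻³) = ln(1.25447e-05)/ln(0.00354116) ≈ 1.9999.
Then err_4 ≈ err_3·(err_3/err_2)^p = 1.824×10⁻¹⁰·(1.25447e-05)^1.9999 = 1.824×10⁻¹⁰·1.57547e-10 ≈ 2.874e-20.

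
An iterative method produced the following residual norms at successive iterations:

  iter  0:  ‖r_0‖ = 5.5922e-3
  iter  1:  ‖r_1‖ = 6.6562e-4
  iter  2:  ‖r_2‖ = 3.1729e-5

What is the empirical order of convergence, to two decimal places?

p ≈ ln(‖r_2‖/‖r_1‖) / ln(‖r_1‖/‖r_0‖)
  = ln(3.1729e-5/6.6562e-4) / ln(6.6562e-4/5.5922e-3)
  = ln(0.0476683) / ln(0.119027)
  = -3.04349 / -2.12840 ≈ 1.42994

1.43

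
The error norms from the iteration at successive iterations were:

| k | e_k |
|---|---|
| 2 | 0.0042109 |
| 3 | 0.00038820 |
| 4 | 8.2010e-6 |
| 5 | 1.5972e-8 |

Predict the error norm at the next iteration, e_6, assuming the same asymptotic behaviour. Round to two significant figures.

First estimate the order: p ≈ ln(e_5/e_4) / ln(e_4/e_3) = ln(1.5972e-8/8.2010e-6)/ln(8.2010e-6/0.00038820) = ln(0.00194757)/ln(0.0211257) ≈ 1.6180.
Then e_6 ≈ e_5·(e_5/e_4)^p = 1.5972e-8·(0.00194757)^1.6180 = 1.5972e-8·4.11528e-05 ≈ 6.573e-13.

6.6e-13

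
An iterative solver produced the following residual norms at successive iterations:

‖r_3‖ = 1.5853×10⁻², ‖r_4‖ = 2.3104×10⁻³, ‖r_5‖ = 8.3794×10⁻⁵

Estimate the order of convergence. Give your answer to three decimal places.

p ≈ ln(‖r_5‖/‖r_4‖) / ln(‖r_4‖/‖r_3‖)
  = ln(8.3794×10⁻⁵/2.3104×10⁻³) / ln(2.3104×10⁻³/1.5853×10⁻²)
  = ln(0.0362682) / ln(0.145739)
  = -3.316814 / -1.925938 ≈ 1.722181

1.722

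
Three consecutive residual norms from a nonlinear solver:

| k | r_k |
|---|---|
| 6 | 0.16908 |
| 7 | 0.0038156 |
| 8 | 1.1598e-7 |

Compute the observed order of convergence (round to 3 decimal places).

2.743

p ≈ ln(r_8/r_7) / ln(r_7/r_6)
  = ln(1.1598e-7/0.0038156) / ln(0.0038156/0.16908)
  = ln(3.03963e-05) / ln(0.0225668)
  = -10.401190 / -3.791275 ≈ 2.743454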